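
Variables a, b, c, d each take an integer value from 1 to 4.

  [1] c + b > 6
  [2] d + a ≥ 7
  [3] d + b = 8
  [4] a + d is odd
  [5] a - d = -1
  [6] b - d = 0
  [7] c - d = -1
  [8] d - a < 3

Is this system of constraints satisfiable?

Try a = 3, b = 4, c = 3, d = 4.
Check constraint 1: c + b = 7; constraint 2: d + a = 7. The remaining constraints are straightforward to verify.

Satisfiable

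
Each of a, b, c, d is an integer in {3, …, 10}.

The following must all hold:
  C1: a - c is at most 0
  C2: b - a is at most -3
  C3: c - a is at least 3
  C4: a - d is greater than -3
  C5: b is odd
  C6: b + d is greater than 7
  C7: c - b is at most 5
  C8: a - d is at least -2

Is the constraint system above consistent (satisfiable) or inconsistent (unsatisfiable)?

Constraints 2, 3, and 7 give a − b ≥ 3, b − c ≥ -5, c − a ≥ 3.
Adding all 3 inequalities: the left sides telescope to 0, and the right sides sum to 3 + (-5) + 3 = 1. So 0 ≥ 1, which is false.

Unsatisfiable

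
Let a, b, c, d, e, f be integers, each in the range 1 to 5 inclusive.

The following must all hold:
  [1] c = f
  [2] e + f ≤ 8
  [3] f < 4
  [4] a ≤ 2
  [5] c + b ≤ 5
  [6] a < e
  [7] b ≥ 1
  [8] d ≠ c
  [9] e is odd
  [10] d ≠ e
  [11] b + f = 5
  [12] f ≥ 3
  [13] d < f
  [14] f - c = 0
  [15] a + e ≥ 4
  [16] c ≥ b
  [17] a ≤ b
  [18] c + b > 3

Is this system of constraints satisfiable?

The assignment a = 1, b = 2, c = 3, d = 2, e = 5, f = 3 works:
  constraint 2 holds since e + f = 8.
  constraint 5 holds since c + b = 5.
  constraint 11 holds since b + f = 5.
The rest check out directly.

Satisfiable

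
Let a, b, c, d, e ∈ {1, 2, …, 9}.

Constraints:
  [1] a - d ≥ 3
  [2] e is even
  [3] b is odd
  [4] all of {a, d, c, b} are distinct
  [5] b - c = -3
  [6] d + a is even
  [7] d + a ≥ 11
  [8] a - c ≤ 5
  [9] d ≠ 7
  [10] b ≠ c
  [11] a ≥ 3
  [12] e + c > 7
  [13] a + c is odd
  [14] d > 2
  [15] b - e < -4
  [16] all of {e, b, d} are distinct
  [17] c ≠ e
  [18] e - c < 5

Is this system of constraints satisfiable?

Satisfiable

Try a = 9, b = 1, c = 4, d = 5, e = 6.
Check constraint 1: a - d = 4; constraint 5: b - c = -3; constraint 7: d + a = 14. The remaining constraints are straightforward to verify.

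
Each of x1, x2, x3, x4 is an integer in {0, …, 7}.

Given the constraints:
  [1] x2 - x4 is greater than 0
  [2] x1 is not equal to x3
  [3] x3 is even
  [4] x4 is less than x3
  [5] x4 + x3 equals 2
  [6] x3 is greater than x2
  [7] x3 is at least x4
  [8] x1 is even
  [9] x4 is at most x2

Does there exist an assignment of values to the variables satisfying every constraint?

The assignment x1 = 0, x2 = 1, x3 = 2, x4 = 0 works:
  constraint 1 holds since x2 - x4 = 1.
  constraint 5 holds since x4 + x3 = 2.
The rest check out directly.

Satisfiable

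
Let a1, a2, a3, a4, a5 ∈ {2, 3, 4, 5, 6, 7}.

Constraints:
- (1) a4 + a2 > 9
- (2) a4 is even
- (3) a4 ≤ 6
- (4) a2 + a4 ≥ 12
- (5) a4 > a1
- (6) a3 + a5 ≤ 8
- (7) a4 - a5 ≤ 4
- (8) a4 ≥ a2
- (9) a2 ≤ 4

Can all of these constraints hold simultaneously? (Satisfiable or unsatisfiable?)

Unsatisfiable

From constraint 9: a2 ≤ 4. From constraint 3: a4 ≤ 6. Hence a2 + a4 ≤ 10. But constraint 4 requires a2 + a4 ≥ 12, and 12 > 10. Contradiction.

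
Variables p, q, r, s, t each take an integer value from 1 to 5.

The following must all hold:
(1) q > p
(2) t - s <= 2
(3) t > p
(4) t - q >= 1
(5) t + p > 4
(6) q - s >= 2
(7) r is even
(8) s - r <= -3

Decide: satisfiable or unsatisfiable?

Constraints 2, 4, and 6 give q − s ≥ 2, s − t ≥ -2, t − q ≥ 1.
Adding all 3 inequalities: the left sides telescope to 0, and the right sides sum to 2 + (-2) + 1 = 1. So 0 ≥ 1, which is false.

Unsatisfiable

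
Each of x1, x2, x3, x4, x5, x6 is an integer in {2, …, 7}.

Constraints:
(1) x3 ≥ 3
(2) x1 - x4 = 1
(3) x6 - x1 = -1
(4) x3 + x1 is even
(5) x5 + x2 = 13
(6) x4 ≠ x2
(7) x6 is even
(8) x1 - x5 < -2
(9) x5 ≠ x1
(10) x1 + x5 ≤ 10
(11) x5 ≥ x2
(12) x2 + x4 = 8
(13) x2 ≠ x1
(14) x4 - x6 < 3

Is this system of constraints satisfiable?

Satisfiable

Take x1 = 3, x2 = 6, x3 = 3, x4 = 2, x5 = 7, x6 = 2. Then constraint 2: x1 - x4 = 1; constraint 3: x6 - x1 = -1, and every other listed constraint is also met.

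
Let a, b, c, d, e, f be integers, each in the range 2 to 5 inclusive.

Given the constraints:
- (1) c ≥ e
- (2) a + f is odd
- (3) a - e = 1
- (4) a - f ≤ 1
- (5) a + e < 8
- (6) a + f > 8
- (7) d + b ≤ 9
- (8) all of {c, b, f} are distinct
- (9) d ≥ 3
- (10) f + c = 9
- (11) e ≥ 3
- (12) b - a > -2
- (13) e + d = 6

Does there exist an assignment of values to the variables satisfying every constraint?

One satisfying assignment is a = 4, b = 3, c = 4, d = 3, e = 3, f = 5.
For the less obvious constraints — constraint 3: a - e = 1; constraint 4: a - f = -1; constraint 5: a + e = 7 — and the others hold by inspection.

Satisfiable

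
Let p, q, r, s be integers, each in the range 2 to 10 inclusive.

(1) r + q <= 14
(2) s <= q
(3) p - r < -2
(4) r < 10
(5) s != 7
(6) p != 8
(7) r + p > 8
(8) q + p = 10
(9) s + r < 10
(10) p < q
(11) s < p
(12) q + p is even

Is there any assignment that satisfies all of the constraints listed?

The assignment p = 3, q = 7, r = 7, s = 2 works:
  constraint 1 holds since r + q = 14.
  constraint 3 holds since p - r = -4.
  constraint 7 holds since r + p = 10.
The rest check out directly.

Satisfiable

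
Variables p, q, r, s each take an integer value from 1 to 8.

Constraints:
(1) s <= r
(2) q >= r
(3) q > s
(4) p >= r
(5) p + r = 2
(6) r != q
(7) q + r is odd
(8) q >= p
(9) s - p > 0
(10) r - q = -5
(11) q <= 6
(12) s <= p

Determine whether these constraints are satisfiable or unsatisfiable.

Unsatisfiable

Constraints 1, 4, and 9 give s ≤ r, r ≤ p, p < s. Chaining: s ≤ r ≤ p < s, which forces s < s — impossible.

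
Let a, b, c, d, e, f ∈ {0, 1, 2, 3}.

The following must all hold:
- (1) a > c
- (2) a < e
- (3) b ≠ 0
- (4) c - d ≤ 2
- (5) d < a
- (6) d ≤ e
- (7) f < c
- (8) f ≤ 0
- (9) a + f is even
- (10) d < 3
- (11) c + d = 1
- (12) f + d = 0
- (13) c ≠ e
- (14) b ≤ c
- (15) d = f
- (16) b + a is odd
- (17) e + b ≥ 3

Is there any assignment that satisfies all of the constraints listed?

Satisfiable

One satisfying assignment is a = 2, b = 1, c = 1, d = 0, e = 3, f = 0.
For the less obvious constraints — constraint 4: c - d = 1; constraint 11: c + d = 1; constraint 12: f + d = 0 — and the others hold by inspection.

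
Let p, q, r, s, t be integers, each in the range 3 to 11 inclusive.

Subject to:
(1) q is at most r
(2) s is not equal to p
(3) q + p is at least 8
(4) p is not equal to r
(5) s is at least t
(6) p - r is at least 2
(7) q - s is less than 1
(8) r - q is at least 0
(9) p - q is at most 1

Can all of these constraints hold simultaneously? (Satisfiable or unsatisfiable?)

Constraints 6, 8, and 9 give q − p ≥ -1, p − r ≥ 2, r − q ≥ 0.
Adding all 3 inequalities: the left sides telescope to 0, and the right sides sum to (-1) + 2 + 0 = 1. So 0 ≥ 1, which is false.

Unsatisfiable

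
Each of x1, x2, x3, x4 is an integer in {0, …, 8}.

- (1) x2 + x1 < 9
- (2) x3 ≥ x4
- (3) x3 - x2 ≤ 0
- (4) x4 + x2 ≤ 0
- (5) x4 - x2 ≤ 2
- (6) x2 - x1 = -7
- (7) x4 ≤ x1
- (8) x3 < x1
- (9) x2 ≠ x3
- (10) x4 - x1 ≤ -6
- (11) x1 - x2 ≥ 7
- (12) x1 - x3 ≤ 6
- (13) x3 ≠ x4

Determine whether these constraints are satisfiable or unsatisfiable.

Unsatisfiable

Constraints 3, 11, and 12 give x3 − x1 ≥ -6, x1 − x2 ≥ 7, x2 − x3 ≥ 0.
Adding all 3 inequalities: the left sides telescope to 0, and the right sides sum to (-6) + 7 + 0 = 1. So 0 ≥ 1, which is false.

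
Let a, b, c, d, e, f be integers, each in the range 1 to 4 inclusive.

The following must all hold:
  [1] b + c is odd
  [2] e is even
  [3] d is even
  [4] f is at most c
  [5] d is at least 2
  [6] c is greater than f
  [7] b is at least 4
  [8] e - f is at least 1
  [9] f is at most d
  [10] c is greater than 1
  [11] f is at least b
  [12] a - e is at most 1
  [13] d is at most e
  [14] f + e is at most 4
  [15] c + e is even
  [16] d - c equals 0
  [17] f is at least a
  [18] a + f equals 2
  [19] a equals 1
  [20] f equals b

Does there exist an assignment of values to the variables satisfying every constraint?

Unsatisfiable

From constraints 7 and 11: f ≥ b ≥ 4. From constraints 5 and 13: e ≥ d ≥ 2. Hence f + e ≥ 6. But constraint 14 requires f + e ≤ 4, and 4 < 6. Contradiction.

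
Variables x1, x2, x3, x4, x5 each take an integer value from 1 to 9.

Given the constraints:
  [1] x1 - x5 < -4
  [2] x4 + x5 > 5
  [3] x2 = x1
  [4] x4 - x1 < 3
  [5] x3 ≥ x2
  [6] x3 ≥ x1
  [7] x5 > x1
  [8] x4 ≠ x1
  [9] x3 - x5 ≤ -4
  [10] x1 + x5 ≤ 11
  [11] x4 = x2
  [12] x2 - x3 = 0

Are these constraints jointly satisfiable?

Unsatisfiable

From constraints 3 and 11, x4 = x2 = x1, so x4 = x1. But constraint 8 says x4 ≠ x1. Contradiction.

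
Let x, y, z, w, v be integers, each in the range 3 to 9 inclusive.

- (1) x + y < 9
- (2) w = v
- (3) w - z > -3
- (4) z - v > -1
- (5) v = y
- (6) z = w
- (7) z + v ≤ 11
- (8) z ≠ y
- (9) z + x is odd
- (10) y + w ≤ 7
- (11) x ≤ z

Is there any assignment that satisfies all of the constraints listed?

From constraints 2, 5, and 6, z = w = v = y, so z = y. But constraint 8 says z ≠ y. Contradiction.

Unsatisfiable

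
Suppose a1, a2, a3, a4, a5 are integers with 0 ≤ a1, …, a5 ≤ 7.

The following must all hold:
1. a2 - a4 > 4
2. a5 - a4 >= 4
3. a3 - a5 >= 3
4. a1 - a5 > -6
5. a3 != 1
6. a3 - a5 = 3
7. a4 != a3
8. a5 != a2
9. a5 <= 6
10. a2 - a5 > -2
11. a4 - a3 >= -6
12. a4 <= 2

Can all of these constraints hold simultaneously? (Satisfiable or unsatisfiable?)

Constraints 2, 3, and 11 give a4 − a3 ≥ -6, a3 − a5 ≥ 3, a5 − a4 ≥ 4.
Adding all 3 inequalities: the left sides telescope to 0, and the right sides sum to (-6) + 3 + 4 = 1. So 0 ≥ 1, which is false.

Unsatisfiable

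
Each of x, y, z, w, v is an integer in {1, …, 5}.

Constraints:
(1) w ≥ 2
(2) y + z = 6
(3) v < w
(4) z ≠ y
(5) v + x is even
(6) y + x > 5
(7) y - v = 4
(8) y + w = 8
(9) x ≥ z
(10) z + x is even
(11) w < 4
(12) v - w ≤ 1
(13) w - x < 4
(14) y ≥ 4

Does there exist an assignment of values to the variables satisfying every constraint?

Satisfiable

Take x = 1, y = 5, z = 1, w = 3, v = 1. Then constraint 2: y + z = 6; constraint 6: y + x = 6; constraint 7: y - v = 4, and every other listed constraint is also met.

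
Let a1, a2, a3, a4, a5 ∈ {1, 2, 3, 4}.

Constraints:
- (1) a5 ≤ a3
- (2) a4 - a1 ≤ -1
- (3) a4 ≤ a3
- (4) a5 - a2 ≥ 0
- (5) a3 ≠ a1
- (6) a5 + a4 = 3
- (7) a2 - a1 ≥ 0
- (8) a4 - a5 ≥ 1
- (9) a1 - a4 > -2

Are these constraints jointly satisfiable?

Constraints 2, 4, 7, and 8 give a5 − a2 ≥ 0, a2 − a1 ≥ 0, a1 − a4 ≥ 1, a4 − a5 ≥ 1.
Adding all 4 inequalities: the left sides telescope to 0, and the right sides sum to 0 + 0 + 1 + 1 = 2. So 0 ≥ 2, which is false.

Unsatisfiable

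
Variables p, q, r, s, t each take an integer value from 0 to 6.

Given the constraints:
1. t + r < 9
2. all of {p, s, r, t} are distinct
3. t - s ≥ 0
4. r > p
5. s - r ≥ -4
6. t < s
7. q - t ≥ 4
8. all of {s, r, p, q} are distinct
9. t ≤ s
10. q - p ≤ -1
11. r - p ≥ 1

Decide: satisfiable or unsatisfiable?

Constraints 3, 5, 7, 10, and 11 give s − r ≥ -4, r − p ≥ 1, p − q ≥ 1, q − t ≥ 4, t − s ≥ 0.
Adding all 5 inequalities: the left sides telescope to 0, and the right sides sum to (-4) + 1 + 1 + 4 + 0 = 2. So 0 ≥ 2, which is false.

Unsatisfiable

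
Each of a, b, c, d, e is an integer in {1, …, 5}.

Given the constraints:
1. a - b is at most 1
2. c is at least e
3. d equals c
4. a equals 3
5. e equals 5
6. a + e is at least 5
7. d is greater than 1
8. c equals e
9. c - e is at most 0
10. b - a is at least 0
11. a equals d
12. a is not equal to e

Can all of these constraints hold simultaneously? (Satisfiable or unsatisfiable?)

Unsatisfiable

Constraint 4 fixes a = 3 and constraint 5 fixes e = 5. Constraints 3, 8, and 11 give a = d = c = e, so a = e. But 3 ≠ 5 — contradiction.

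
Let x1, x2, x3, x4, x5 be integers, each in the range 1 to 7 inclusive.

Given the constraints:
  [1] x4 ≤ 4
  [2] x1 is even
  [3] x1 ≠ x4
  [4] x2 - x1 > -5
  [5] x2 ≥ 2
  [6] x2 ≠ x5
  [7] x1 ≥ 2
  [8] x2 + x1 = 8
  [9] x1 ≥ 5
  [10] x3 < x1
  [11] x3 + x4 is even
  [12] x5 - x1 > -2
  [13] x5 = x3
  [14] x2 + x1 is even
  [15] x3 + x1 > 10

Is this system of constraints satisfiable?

One satisfying assignment is x1 = 6, x2 = 2, x3 = 5, x4 = 1, x5 = 5.
For the less obvious constraints — constraint 4: x2 - x1 = -4; constraint 8: x2 + x1 = 8; constraint 12: x5 - x1 = -1 — and the others hold by inspection.

Satisfiable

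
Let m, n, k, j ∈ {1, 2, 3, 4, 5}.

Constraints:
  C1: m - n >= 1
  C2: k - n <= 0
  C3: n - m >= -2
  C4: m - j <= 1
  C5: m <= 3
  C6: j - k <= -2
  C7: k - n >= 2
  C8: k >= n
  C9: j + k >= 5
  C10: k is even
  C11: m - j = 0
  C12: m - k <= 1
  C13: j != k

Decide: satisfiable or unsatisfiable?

Constraints 1, 2, 4, and 6 give m − n ≥ 1, n − k ≥ 0, k − j ≥ 2, j − m ≥ -1.
Adding all 4 inequalities: the left sides telescope to 0, and the right sides sum to 1 + 0 + 2 + (-1) = 2. So 0 ≥ 2, which is false.

Unsatisfiable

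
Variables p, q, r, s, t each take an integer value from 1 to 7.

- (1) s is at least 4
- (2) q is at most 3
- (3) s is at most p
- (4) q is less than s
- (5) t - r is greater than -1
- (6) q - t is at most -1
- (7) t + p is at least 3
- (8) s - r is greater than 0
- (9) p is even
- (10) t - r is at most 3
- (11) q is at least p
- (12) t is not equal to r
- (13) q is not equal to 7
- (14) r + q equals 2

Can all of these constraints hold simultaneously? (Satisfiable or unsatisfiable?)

Unsatisfiable

From constraints 1 and 3: p ≥ s and s ≥ 4, so p ≥ 4. From constraints 2 and 11: p ≤ q and q ≤ 3, so p ≤ 3. But 3 < 4, so no value of p works.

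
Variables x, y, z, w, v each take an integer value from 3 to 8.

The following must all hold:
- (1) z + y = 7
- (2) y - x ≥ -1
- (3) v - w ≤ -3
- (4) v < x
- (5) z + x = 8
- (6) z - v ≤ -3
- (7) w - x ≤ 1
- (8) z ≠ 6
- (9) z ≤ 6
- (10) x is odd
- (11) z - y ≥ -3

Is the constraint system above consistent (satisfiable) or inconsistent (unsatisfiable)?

Constraints 2, 3, 6, 7, and 11 give z − y ≥ -3, y − x ≥ -1, x − w ≥ -1, w − v ≥ 3, v − z ≥ 3.
Adding all 5 inequalities: the left sides telescope to 0, and the right sides sum to (-3) + (-1) + (-1) + 3 + 3 = 1. So 0 ≥ 1, which is false.

Unsatisfiable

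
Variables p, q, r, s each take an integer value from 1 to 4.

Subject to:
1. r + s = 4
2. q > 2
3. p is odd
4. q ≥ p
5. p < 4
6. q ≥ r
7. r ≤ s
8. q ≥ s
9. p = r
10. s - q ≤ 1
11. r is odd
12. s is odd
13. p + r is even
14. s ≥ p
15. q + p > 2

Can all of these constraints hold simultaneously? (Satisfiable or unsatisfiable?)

One satisfying assignment is p = 1, q = 4, r = 1, s = 3.
For the less obvious constraints — constraint 1: r + s = 4; constraint 10: s - q = -1 — and the others hold by inspection.

Satisfiable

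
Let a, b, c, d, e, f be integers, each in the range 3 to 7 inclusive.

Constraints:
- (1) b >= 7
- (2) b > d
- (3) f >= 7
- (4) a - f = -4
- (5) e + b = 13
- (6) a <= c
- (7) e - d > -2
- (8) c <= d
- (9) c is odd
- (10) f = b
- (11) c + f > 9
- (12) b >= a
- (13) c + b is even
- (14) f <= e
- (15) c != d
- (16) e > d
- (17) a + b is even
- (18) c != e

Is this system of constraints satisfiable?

Unsatisfiable

From constraints 3 and 14: e ≥ f ≥ 7. From constraint 1: b ≥ 7. Hence e + b ≥ 14. But constraint 5 requires e + b = 13, and 13 < 14. Contradiction.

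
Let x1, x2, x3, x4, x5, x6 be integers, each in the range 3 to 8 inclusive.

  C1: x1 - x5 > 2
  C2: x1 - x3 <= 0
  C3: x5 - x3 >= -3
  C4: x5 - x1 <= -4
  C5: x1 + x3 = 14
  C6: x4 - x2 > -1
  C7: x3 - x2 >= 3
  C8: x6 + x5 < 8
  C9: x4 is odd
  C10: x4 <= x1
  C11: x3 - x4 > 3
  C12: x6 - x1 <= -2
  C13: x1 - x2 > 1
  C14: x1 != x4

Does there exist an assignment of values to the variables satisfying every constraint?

Constraints 2, 3, and 4 give x1 − x5 ≥ 4, x5 − x3 ≥ -3, x3 − x1 ≥ 0.
Adding all 3 inequalities: the left sides telescope to 0, and the right sides sum to 4 + (-3) + 0 = 1. So 0 ≥ 1, which is false.

Unsatisfiable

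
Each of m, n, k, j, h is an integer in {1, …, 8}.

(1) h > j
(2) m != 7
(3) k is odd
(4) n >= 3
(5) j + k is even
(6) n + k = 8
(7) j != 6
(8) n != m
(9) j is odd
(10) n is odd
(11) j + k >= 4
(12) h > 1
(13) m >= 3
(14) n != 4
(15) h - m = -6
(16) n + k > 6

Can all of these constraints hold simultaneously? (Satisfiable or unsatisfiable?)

Try m = 8, n = 3, k = 5, j = 1, h = 2.
Check constraint 6: n + k = 8; constraint 11: j + k = 6. The remaining constraints are straightforward to verify.

Satisfiable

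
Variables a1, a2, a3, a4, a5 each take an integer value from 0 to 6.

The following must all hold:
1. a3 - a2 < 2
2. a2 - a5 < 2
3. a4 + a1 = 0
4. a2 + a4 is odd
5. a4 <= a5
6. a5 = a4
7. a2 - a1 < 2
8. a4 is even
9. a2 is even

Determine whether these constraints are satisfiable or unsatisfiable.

Unsatisfiable

Constraint 9 makes a2 even and constraint 8 makes a4 even, so a2 + a4 must be even. Constraint 4 says a2 + a4 is odd — contradiction.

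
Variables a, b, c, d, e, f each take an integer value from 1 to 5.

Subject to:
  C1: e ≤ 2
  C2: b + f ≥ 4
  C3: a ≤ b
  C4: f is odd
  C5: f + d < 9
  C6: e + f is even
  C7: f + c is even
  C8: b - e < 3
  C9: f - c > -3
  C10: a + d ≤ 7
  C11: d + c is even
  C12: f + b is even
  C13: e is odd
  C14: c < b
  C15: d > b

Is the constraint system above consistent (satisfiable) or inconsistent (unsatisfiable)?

Satisfiable

One satisfying assignment is a = 1, b = 3, c = 1, d = 5, e = 1, f = 1.
For the less obvious constraints — constraint 2: b + f = 4; constraint 5: f + d = 6; constraint 8: b - e = 2 — and the others hold by inspection.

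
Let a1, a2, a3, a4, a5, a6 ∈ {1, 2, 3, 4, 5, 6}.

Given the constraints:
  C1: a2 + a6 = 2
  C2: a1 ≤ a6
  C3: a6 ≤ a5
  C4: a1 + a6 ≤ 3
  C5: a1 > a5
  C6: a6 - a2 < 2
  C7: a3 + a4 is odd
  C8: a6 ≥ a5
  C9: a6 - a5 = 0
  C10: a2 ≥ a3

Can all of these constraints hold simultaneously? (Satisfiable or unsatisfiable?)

Unsatisfiable

Constraints 2, 3, and 5 give a1 ≤ a6, a6 ≤ a5, a5 < a1. Chaining: a1 ≤ a6 ≤ a5 < a1, which forces a1 < a1 — impossible.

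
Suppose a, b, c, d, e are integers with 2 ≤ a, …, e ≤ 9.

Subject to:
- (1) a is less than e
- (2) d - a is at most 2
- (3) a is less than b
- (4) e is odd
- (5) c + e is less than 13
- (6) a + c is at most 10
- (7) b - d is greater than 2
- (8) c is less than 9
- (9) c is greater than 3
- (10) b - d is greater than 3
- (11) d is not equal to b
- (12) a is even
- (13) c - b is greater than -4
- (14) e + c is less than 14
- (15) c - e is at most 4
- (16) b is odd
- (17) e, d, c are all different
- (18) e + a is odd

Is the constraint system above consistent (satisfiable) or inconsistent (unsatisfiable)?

Try a = 2, b = 7, c = 6, d = 2, e = 5.
Check constraint 2: d - a = 0; constraint 5: c + e = 11; constraint 6: a + c = 8. The remaining constraints are straightforward to verify.

Satisfiable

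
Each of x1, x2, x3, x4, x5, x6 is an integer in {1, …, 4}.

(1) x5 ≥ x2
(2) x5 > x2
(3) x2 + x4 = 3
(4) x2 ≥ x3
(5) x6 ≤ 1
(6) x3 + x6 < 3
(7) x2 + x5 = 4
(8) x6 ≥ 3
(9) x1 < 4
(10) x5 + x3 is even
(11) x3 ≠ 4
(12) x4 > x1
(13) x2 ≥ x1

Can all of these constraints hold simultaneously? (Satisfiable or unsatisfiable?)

From constraint 8: x6 ≥ 3. From constraint 5: x6 ≤ 1. But 1 < 3, so no value of x6 works.

Unsatisfiable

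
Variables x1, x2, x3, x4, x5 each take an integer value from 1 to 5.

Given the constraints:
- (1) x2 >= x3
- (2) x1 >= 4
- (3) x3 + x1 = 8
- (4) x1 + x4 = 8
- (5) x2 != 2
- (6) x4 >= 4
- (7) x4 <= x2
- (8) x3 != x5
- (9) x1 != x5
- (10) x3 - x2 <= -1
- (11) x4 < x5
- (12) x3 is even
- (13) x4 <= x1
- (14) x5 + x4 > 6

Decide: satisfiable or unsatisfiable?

Try x1 = 4, x2 = 5, x3 = 4, x4 = 4, x5 = 5.
Check constraint 3: x3 + x1 = 8; constraint 4: x1 + x4 = 8; constraint 10: x3 - x2 = -1. The remaining constraints are straightforward to verify.

Satisfiable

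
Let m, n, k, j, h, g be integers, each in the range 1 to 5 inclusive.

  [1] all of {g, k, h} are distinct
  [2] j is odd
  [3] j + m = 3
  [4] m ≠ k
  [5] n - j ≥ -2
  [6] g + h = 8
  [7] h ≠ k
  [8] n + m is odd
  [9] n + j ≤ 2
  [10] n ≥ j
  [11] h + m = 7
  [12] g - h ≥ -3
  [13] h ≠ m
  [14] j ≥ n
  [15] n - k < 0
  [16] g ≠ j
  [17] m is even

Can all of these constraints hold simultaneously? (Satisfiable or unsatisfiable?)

Satisfiable

One satisfying assignment is m = 2, n = 1, k = 4, j = 1, h = 5, g = 3.
For the less obvious constraints — constraint 3: j + m = 3; constraint 5: n - j = 0; constraint 6: g + h = 8 — and the others hold by inspection.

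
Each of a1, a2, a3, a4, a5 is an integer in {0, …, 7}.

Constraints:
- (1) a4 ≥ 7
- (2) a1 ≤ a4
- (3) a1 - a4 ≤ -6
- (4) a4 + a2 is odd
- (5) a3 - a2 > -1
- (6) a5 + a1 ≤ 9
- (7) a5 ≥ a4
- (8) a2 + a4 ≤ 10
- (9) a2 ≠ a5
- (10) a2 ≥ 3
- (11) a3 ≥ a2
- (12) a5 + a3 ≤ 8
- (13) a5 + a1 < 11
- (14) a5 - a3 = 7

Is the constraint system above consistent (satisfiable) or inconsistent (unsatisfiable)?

Unsatisfiable

From constraints 1 and 7: a5 ≥ a4 ≥ 7. From constraints 10 and 11: a3 ≥ a2 ≥ 3. Hence a5 + a3 ≥ 10. But constraint 12 requires a5 + a3 ≤ 8, and 8 < 10. Contradiction.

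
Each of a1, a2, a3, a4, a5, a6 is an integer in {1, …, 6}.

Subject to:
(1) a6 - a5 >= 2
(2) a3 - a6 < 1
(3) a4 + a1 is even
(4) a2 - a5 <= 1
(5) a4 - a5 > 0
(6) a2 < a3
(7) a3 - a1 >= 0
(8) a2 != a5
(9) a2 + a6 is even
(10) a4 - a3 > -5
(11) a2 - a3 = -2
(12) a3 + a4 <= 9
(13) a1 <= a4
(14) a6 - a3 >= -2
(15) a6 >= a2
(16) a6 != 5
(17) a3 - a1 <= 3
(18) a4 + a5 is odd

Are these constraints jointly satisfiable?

Satisfiable

Take a1 = 2, a2 = 2, a3 = 4, a4 = 2, a5 = 1, a6 = 4. Then constraint 1: a6 - a5 = 3; constraint 2: a3 - a6 = 0, and every other listed constraint is also met.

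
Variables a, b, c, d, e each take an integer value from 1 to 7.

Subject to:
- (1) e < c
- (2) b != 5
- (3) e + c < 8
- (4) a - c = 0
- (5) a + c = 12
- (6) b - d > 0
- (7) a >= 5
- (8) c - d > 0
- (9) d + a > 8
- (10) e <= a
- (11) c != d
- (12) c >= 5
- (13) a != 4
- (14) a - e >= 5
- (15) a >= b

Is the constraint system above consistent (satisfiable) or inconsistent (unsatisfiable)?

Setting (a, b, c, d, e) = (6, 6, 6, 3, 1) satisfies everything: constraint 3: e + c = 7; constraint 4: a - c = 0; constraint 5: a + c = 12, and the others follow.

Satisfiable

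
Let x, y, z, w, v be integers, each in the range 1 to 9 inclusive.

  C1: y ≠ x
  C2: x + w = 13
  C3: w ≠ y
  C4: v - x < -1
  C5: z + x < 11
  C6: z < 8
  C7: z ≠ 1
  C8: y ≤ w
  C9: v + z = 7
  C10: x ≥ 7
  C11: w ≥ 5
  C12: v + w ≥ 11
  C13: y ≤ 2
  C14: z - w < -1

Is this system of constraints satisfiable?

Satisfiable

The assignment x = 7, y = 2, z = 2, w = 6, v = 5 works:
  constraint 2 holds since x + w = 13.
  constraint 4 holds since v - x = -2.
The rest check out directly.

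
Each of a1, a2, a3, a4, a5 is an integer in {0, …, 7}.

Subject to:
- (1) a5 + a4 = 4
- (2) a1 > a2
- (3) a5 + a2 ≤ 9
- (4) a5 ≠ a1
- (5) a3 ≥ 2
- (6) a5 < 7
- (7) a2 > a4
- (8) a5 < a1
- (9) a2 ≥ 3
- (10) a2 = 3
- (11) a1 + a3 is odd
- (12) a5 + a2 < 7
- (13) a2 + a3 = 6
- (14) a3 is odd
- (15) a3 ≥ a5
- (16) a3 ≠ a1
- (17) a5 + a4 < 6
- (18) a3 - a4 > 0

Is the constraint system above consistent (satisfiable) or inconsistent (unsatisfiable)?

Take a1 = 4, a2 = 3, a3 = 3, a4 = 1, a5 = 3. Then constraint 1: a5 + a4 = 4; constraint 3: a5 + a2 = 6, and every other listed constraint is also met.

Satisfiable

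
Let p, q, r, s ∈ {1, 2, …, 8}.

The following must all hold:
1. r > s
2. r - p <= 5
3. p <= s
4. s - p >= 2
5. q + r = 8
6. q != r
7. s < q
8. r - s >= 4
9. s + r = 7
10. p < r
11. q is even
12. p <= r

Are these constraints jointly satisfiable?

Constraints 2, 4, and 8 give p − r ≥ -5, r − s ≥ 4, s − p ≥ 2.
Adding all 3 inequalities: the left sides telescope to 0, and the right sides sum to (-5) + 4 + 2 = 1. So 0 ≥ 1, which is false.

Unsatisfiable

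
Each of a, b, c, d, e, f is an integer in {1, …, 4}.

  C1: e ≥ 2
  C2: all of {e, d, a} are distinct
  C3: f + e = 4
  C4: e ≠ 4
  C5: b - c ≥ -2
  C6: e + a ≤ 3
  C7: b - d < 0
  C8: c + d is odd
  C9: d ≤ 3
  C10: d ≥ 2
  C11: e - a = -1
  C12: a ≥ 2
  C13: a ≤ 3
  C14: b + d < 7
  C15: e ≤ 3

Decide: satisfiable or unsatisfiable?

Unsatisfiable

Constraints 1, 9, 10, 12, 13, and 15 confine each of e, d, a to the 2 values {2, 3}.
Constraint 2 requires all 3 of them to be distinct, but only 2 values are available — impossible by the pigeonhole principle.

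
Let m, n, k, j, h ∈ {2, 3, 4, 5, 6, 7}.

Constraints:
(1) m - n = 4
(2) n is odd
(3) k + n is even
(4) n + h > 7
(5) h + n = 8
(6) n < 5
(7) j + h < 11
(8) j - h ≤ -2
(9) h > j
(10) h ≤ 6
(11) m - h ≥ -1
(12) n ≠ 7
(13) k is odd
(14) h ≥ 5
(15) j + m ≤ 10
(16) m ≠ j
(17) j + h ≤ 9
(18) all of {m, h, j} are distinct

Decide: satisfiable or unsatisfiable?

Satisfiable

One satisfying assignment is m = 7, n = 3, k = 7, j = 3, h = 5.
For the less obvious constraints — constraint 1: m - n = 4; constraint 4: n + h = 8; constraint 5: h + n = 8 — and the others hold by inspection.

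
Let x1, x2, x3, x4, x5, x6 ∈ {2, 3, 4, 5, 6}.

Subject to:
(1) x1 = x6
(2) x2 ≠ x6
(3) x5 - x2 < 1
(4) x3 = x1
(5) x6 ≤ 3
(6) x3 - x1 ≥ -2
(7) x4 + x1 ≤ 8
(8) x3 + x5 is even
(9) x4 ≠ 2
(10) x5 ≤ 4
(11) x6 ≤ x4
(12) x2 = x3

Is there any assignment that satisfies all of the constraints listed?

From constraints 1, 4, and 12, x2 = x3 = x1 = x6, so x2 = x6. But constraint 2 says x2 ≠ x6. Contradiction.

Unsatisfiable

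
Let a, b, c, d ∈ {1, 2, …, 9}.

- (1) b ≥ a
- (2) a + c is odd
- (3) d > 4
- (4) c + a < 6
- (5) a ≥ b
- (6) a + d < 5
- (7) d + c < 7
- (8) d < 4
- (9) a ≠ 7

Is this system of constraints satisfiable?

Unsatisfiable

From constraint 3: d ≥ 5. From constraint 8: d ≤ 3. But 3 < 5, so no value of d works.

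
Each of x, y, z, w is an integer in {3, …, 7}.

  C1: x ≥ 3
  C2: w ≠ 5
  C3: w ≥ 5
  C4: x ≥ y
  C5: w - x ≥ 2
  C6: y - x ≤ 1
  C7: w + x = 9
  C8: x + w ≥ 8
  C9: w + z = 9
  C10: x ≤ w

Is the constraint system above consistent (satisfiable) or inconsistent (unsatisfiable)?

Setting (x, y, z, w) = (3, 3, 3, 6) satisfies everything: constraint 5: w - x = 3; constraint 6: y - x = 0; constraint 7: w + x = 9, and the others follow.

Satisfiable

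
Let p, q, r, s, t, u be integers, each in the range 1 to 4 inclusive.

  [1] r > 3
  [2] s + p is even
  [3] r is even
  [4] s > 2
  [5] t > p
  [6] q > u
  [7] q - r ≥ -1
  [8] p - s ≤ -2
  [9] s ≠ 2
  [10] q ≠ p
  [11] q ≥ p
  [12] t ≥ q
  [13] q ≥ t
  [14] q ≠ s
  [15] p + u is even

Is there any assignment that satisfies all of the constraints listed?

One satisfying assignment is p = 2, q = 3, r = 4, s = 4, t = 3, u = 2.
For the less obvious constraints — constraint 2: s + p = 6 is even; constraint 7: q - r = -1; constraint 8: p - s = -2 — and the others hold by inspection.

Satisfiable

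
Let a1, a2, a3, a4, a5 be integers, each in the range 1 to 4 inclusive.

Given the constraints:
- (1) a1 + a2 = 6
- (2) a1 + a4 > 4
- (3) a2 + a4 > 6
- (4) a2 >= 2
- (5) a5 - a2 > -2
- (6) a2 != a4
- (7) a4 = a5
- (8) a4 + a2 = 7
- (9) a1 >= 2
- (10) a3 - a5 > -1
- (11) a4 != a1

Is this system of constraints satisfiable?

Satisfiable

One satisfying assignment is a1 = 3, a2 = 3, a3 = 4, a4 = 4, a5 = 4.
For the less obvious constraints — constraint 1: a1 + a2 = 6; constraint 2: a1 + a4 = 7 — and the others hold by inspection.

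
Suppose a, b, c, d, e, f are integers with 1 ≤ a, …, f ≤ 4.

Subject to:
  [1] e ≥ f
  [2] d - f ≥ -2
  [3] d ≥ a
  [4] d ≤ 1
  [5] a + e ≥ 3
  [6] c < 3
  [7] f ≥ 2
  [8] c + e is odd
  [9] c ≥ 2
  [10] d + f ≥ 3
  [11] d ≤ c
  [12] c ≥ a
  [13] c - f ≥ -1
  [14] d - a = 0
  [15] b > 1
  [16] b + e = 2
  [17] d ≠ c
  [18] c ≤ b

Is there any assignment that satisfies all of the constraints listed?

Unsatisfiable

From constraints 9 and 18: b ≥ c ≥ 2. From constraints 1 and 7: e ≥ f ≥ 2. Hence b + e ≥ 4. But constraint 16 requires b + e = 2, and 2 < 4. Contradiction.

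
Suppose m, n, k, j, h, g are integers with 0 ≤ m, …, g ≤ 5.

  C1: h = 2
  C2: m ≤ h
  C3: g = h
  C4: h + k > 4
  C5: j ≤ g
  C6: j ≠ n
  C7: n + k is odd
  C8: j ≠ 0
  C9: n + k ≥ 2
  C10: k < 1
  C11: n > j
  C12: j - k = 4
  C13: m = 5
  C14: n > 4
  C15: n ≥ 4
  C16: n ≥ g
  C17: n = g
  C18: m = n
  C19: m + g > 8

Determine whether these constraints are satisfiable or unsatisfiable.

Unsatisfiable

Constraint 13 fixes m = 5 and constraint 1 fixes h = 2. Constraints 3, 17, and 18 give m = n = g = h, so m = h. But 5 ≠ 2 — contradiction.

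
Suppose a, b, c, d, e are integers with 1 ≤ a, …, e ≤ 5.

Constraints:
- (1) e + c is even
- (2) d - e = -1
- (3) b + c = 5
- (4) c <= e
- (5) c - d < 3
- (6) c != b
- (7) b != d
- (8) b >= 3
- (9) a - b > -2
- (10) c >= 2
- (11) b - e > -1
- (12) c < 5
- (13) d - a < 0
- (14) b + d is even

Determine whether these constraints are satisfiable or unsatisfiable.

One satisfying assignment is a = 4, b = 3, c = 2, d = 1, e = 2.
For the less obvious constraints — constraint 2: d - e = -1; constraint 3: b + c = 5; constraint 5: c - d = 1 — and the others hold by inspection.

Satisfiable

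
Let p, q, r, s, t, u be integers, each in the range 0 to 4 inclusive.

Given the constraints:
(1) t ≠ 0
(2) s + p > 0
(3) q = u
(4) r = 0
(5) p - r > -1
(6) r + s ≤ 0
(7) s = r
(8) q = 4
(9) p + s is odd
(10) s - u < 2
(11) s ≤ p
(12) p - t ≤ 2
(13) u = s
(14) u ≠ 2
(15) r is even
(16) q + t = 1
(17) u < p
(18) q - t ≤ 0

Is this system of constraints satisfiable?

Constraint 8 fixes q = 4 and constraint 4 fixes r = 0. Constraints 3, 7, and 13 give q = u = s = r, so q = r. But 4 ≠ 0 — contradiction.

Unsatisfiable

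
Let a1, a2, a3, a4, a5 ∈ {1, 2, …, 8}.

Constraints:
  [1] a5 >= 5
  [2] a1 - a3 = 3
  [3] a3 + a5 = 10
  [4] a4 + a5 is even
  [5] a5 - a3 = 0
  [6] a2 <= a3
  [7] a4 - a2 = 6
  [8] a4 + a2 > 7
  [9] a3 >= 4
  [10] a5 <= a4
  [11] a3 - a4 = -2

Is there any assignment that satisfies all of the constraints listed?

Satisfiable

The assignment a1 = 8, a2 = 1, a3 = 5, a4 = 7, a5 = 5 works:
  constraint 2 holds since a1 - a3 = 3.
  constraint 3 holds since a3 + a5 = 10.
The rest check out directly.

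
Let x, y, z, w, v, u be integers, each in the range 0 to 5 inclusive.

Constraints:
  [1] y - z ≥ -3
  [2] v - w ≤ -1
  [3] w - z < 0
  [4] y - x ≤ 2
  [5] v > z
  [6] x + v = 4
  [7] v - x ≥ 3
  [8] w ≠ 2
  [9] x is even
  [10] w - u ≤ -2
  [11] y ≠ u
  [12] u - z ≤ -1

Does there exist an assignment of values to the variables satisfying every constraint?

Unsatisfiable

Constraints 1, 2, 4, 7, 10, and 12 give x − y ≥ -2, y − z ≥ -3, z − u ≥ 1, u − w ≥ 2, w − v ≥ 1, v − x ≥ 3.
Adding all 6 inequalities: the left sides telescope to 0, and the right sides sum to (-2) + (-3) + 1 + 2 + 1 + 3 = 2. So 0 ≥ 2, which is false.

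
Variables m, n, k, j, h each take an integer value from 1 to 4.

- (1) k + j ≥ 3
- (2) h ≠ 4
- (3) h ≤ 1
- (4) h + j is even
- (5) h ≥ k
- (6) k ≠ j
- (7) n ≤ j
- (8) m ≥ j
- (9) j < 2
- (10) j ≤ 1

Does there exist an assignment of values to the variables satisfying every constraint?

Unsatisfiable

From constraints 3 and 5: k ≤ h ≤ 1. From constraint 10: j ≤ 1. Hence k + j ≤ 2. But constraint 1 requires k + j ≥ 3, and 3 > 2. Contradiction.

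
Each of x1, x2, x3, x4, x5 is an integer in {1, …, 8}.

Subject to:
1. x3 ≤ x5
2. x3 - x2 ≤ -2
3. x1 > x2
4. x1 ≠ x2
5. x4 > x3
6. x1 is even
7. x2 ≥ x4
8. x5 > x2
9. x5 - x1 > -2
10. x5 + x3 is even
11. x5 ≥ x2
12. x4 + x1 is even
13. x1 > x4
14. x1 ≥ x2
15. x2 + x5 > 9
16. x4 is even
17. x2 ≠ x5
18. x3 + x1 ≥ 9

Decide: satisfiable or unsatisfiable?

Satisfiable

One satisfying assignment is x1 = 8, x2 = 4, x3 = 2, x4 = 4, x5 = 8.
For the less obvious constraints — constraint 2: x3 - x2 = -2; constraint 9: x5 - x1 = 0; constraint 15: x2 + x5 = 12 — and the others hold by inspection.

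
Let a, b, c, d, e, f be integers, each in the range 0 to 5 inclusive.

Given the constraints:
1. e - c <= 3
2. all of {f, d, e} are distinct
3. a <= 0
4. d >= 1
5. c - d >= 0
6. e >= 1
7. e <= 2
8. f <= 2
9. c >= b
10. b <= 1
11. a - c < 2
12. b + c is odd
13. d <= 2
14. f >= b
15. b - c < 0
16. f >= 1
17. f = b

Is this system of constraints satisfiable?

Constraints 4, 6, 7, 8, 13, and 16 confine each of f, d, e to the 2 values {1, 2}.
Constraint 2 requires all 3 of them to be distinct, but only 2 values are available — impossible by the pigeonhole principle.

Unsatisfiable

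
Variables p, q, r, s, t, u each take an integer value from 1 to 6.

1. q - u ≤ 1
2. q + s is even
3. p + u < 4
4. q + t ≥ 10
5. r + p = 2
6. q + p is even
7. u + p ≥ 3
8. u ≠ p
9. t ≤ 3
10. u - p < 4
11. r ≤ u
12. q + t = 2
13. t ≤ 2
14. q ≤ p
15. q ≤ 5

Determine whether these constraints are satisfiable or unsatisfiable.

From constraint 15: q ≤ 5. From constraint 9: t ≤ 3. Hence q + t ≤ 8. But constraint 4 requires q + t ≥ 10, and 10 > 8. Contradiction.

Unsatisfiable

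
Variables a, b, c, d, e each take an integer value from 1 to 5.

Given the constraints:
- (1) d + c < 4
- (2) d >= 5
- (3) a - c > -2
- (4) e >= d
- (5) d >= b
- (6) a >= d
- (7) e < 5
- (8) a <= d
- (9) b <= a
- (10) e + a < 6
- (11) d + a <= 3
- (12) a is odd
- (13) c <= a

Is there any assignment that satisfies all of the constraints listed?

From constraints 2 and 4: e ≥ d and d ≥ 5, so e ≥ 5. From constraint 7: e ≤ 4. But 4 < 5, so no value of e works.

Unsatisfiable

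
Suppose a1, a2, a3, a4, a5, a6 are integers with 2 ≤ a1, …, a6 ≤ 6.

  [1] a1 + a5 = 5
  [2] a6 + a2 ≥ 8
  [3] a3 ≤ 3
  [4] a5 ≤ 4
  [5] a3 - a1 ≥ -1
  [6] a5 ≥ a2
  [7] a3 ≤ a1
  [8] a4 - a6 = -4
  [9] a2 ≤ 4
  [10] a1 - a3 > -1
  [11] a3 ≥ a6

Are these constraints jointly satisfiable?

From constraints 3 and 11: a6 ≤ a3 ≤ 3. From constraints 4 and 6: a2 ≤ a5 ≤ 4. Hence a6 + a2 ≤ 7. But constraint 2 requires a6 + a2 ≥ 8, and 8 > 7. Contradiction.

Unsatisfiable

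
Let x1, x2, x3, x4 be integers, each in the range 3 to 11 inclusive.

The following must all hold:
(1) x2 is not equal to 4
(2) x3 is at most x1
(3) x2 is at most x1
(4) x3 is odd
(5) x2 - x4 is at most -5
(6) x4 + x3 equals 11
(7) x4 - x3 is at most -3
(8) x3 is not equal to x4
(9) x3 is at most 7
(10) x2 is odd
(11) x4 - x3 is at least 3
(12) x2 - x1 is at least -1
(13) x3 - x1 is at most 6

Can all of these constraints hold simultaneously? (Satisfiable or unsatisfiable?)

Constraints 5, 7, 12, and 13 give x3 − x4 ≥ 3, x4 − x2 ≥ 5, x2 − x1 ≥ -1, x1 − x3 ≥ -6.
Adding all 4 inequalities: the left sides telescope to 0, and the right sides sum to 3 + 5 + (-1) + (-6) = 1. So 0 ≥ 1, which is false.

Unsatisfiable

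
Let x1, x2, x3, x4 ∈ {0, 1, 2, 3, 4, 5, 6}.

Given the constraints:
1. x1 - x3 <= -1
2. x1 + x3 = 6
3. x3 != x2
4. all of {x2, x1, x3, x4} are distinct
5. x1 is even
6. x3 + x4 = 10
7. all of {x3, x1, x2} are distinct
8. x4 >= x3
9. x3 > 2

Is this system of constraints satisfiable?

Setting (x1, x2, x3, x4) = (2, 1, 4, 6) satisfies everything: constraint 1: x1 - x3 = -2; constraint 2: x1 + x3 = 6, and the others follow.

Satisfiable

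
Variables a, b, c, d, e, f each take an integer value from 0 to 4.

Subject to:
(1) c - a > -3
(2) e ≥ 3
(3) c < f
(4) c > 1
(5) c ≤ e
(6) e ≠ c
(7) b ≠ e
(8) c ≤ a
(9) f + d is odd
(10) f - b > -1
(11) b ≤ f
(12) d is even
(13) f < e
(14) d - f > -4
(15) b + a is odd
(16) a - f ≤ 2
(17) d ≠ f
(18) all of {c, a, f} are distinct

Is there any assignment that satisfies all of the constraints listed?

One satisfying assignment is a = 4, b = 3, c = 2, d = 2, e = 4, f = 3.
For the less obvious constraints — constraint 1: c - a = -2; constraint 10: f - b = 0 — and the others hold by inspection.

Satisfiable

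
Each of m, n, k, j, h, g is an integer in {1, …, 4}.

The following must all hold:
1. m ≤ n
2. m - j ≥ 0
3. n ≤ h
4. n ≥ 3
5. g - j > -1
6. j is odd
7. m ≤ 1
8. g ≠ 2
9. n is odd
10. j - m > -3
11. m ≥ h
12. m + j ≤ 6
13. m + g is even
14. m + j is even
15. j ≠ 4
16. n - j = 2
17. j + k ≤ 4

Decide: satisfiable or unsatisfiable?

Unsatisfiable

From constraints 3 and 4: h ≥ n and n ≥ 3, so h ≥ 3. From constraints 7 and 11: h ≤ m and m ≤ 1, so h ≤ 1. But 1 < 3, so no value of h works.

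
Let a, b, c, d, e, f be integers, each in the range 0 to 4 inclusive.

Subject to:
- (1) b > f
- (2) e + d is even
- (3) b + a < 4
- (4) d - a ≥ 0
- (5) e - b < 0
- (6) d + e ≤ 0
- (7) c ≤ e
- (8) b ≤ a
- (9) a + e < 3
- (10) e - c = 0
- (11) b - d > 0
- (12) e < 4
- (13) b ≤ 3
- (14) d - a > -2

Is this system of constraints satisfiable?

Unsatisfiable

Constraints 4, 8, and 11 give d < b, b ≤ a, a ≤ d. Chaining: d < b ≤ a ≤ d, which forces d < d — impossible.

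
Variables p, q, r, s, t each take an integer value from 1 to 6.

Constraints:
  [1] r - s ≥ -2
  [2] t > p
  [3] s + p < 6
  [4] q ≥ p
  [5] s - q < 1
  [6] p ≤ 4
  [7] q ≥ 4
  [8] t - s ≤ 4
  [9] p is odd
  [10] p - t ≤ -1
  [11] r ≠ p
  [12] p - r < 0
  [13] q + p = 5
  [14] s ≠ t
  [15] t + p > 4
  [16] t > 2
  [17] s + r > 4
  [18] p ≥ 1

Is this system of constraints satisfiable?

The assignment p = 1, q = 4, r = 3, s = 2, t = 4 works:
  constraint 1 holds since r - s = 1.
  constraint 3 holds since s + p = 3.
  constraint 5 holds since s - q = -2.
The rest check out directly.

Satisfiable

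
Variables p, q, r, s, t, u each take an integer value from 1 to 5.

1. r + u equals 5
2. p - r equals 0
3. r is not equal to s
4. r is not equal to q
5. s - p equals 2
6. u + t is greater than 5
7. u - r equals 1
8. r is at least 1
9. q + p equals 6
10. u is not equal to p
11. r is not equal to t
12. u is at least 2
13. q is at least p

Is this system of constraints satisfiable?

Satisfiable

Take p = 2, q = 4, r = 2, s = 4, t = 4, u = 3. Then constraint 1: r + u = 5; constraint 2: p - r = 0, and every other listed constraint is also met.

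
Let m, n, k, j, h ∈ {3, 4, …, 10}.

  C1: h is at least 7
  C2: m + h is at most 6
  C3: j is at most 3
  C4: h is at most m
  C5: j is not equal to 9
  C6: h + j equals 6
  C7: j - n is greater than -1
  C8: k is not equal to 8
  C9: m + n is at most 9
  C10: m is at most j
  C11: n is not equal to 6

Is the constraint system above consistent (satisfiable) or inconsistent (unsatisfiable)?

Unsatisfiable

From constraints 1 and 4: m ≥ h and h ≥ 7, so m ≥ 7. From constraints 3 and 10: m ≤ j and j ≤ 3, so m ≤ 3. But 3 < 7, so no value of m works.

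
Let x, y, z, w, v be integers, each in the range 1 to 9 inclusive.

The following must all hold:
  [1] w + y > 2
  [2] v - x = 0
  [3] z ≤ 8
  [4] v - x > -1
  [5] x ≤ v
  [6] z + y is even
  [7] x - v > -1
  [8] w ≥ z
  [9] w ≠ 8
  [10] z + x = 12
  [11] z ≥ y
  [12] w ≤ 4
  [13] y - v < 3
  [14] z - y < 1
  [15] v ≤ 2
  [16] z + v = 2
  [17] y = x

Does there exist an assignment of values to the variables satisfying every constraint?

From constraint 3: z ≤ 8. From constraints 5 and 15: x ≤ v ≤ 2. Hence z + x ≤ 10. But constraint 10 requires z + x = 12, and 12 > 10. Contradiction.

Unsatisfiable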